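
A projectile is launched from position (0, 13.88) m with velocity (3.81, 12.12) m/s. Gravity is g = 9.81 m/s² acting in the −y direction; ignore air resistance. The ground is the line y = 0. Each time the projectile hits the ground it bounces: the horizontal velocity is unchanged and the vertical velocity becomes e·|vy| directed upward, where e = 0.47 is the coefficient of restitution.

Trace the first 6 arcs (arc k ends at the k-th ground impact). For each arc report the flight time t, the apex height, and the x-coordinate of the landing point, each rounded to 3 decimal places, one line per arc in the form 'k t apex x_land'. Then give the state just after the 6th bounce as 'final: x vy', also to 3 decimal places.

Arc 1: start y=13.880, vy=12.120 → t=3.323, apex=21.367, x_land=12.659, impact vy=-20.475
  bounce: vy ← 0.47·20.475 = 9.623
Arc 2: start y=0.000, vy=9.623 → t=1.962, apex=4.720, x_land=20.134, impact vy=-9.623
  bounce: vy ← 0.47·9.623 = 4.523
Arc 3: start y=0.000, vy=4.523 → t=0.922, apex=1.043, x_land=23.647, impact vy=-4.523
  bounce: vy ← 0.47·4.523 = 2.126
Arc 4: start y=0.000, vy=2.126 → t=0.433, apex=0.230, x_land=25.298, impact vy=-2.126
  bounce: vy ← 0.47·2.126 = 0.999
Arc 5: start y=0.000, vy=0.999 → t=0.204, apex=0.051, x_land=26.075, impact vy=-0.999
  bounce: vy ← 0.47·0.999 = 0.470
Arc 6: start y=0.000, vy=0.470 → t=0.096, apex=0.011, x_land=26.439, impact vy=-0.470
  bounce: vy ← 0.47·0.470 = 0.221

1 3.323 21.367 12.659
2 1.962 4.720 20.134
3 0.922 1.043 23.647
4 0.433 0.230 25.298
5 0.204 0.051 26.075
6 0.096 0.011 26.439
final: 26.439 0.221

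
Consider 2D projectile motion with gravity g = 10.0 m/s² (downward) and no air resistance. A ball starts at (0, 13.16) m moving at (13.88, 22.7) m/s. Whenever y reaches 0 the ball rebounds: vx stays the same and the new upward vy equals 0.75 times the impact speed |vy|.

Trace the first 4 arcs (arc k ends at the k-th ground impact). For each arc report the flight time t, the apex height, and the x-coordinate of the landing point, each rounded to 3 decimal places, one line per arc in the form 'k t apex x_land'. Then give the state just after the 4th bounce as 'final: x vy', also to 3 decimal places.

Arc 1: start y=13.160, vy=22.700 → t=5.060, apex=38.924, x_land=70.235, impact vy=-27.901
  bounce: vy ← 0.75·27.901 = 20.926
Arc 2: start y=0.000, vy=20.926 → t=4.185, apex=21.895, x_land=128.326, impact vy=-20.926
  bounce: vy ← 0.75·20.926 = 15.695
Arc 3: start y=0.000, vy=15.695 → t=3.139, apex=12.316, x_land=171.894, impact vy=-15.695
  bounce: vy ← 0.75·15.695 = 11.771
Arc 4: start y=0.000, vy=11.771 → t=2.354, apex=6.928, x_land=204.570, impact vy=-11.771
  bounce: vy ← 0.75·11.771 = 8.828

1 5.060 38.924 70.235
2 4.185 21.895 128.326
3 3.139 12.316 171.894
4 2.354 6.928 204.570
final: 204.570 8.828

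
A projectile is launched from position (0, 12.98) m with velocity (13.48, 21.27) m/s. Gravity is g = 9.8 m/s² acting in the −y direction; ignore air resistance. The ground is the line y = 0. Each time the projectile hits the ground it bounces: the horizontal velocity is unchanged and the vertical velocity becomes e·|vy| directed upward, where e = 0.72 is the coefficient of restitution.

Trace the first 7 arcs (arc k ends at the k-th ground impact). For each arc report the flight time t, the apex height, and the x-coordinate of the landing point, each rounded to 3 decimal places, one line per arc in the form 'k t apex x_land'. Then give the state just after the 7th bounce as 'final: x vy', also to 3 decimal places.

Arc 1: start y=12.980, vy=21.270 → t=4.883, apex=36.062, x_land=65.827, impact vy=-26.586
  bounce: vy ← 0.72·26.586 = 19.142
Arc 2: start y=0.000, vy=19.142 → t=3.907, apex=18.695, x_land=118.487, impact vy=-19.142
  bounce: vy ← 0.72·19.142 = 13.782
Arc 3: start y=0.000, vy=13.782 → t=2.813, apex=9.691, x_land=156.402, impact vy=-13.782
  bounce: vy ← 0.72·13.782 = 9.923
Arc 4: start y=0.000, vy=9.923 → t=2.025, apex=5.024, x_land=183.701, impact vy=-9.923
  bounce: vy ← 0.72·9.923 = 7.145
Arc 5: start y=0.000, vy=7.145 → t=1.458, apex=2.604, x_land=203.356, impact vy=-7.145
  bounce: vy ← 0.72·7.145 = 5.144
Arc 6: start y=0.000, vy=5.144 → t=1.050, apex=1.350, x_land=217.508, impact vy=-5.144
  bounce: vy ← 0.72·5.144 = 3.704
Arc 7: start y=0.000, vy=3.704 → t=0.756, apex=0.700, x_land=227.697, impact vy=-3.704
  bounce: vy ← 0.72·3.704 = 2.667

1 4.883 36.062 65.827
2 3.907 18.695 118.487
3 2.813 9.691 156.402
4 2.025 5.024 183.701
5 1.458 2.604 203.356
6 1.050 1.350 217.508
7 0.756 0.700 227.697
final: 227.697 2.667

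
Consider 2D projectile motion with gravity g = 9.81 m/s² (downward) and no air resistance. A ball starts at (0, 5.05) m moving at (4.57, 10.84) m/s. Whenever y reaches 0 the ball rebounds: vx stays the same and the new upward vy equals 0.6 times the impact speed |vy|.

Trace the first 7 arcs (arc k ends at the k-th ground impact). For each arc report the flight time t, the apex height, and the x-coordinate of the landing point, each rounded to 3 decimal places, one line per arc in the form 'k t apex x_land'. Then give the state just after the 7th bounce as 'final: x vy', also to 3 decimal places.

Arc 1: start y=5.050, vy=10.840 → t=2.605, apex=11.039, x_land=11.906, impact vy=-14.717
  bounce: vy ← 0.6·14.717 = 8.830
Arc 2: start y=0.000, vy=8.830 → t=1.800, apex=3.974, x_land=20.133, impact vy=-8.830
  bounce: vy ← 0.6·8.830 = 5.298
Arc 3: start y=0.000, vy=5.298 → t=1.080, apex=1.431, x_land=25.069, impact vy=-5.298
  bounce: vy ← 0.6·5.298 = 3.179
Arc 4: start y=0.000, vy=3.179 → t=0.648, apex=0.515, x_land=28.031, impact vy=-3.179
  bounce: vy ← 0.6·3.179 = 1.907
Arc 5: start y=0.000, vy=1.907 → t=0.389, apex=0.185, x_land=29.808, impact vy=-1.907
  bounce: vy ← 0.6·1.907 = 1.144
Arc 6: start y=0.000, vy=1.144 → t=0.233, apex=0.067, x_land=30.874, impact vy=-1.144
  bounce: vy ← 0.6·1.144 = 0.687
Arc 7: start y=0.000, vy=0.687 → t=0.140, apex=0.024, x_land=31.514, impact vy=-0.687
  bounce: vy ← 0.6·0.687 = 0.412

1 2.605 11.039 11.906
2 1.800 3.974 20.133
3 1.080 1.431 25.069
4 0.648 0.515 28.031
5 0.389 0.185 29.808
6 0.233 0.067 30.874
7 0.140 0.024 31.514
final: 31.514 0.412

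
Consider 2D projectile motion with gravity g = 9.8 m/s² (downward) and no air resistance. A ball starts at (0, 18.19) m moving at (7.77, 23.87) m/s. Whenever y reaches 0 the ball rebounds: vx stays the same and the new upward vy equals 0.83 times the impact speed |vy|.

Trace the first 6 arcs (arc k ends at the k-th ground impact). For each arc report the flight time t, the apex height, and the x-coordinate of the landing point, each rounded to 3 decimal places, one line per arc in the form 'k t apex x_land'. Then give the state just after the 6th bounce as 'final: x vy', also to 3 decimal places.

Arc 1: start y=18.190, vy=23.870 → t=5.541, apex=47.260, x_land=43.056, impact vy=-30.435
  bounce: vy ← 0.83·30.435 = 25.261
Arc 2: start y=0.000, vy=25.261 → t=5.155, apex=32.558, x_land=83.113, impact vy=-25.261
  bounce: vy ← 0.83·25.261 = 20.967
Arc 3: start y=0.000, vy=20.967 → t=4.279, apex=22.429, x_land=116.361, impact vy=-20.967
  bounce: vy ← 0.83·20.967 = 17.402
Arc 4: start y=0.000, vy=17.402 → t=3.552, apex=15.451, x_land=143.956, impact vy=-17.402
  bounce: vy ← 0.83·17.402 = 14.444
Arc 5: start y=0.000, vy=14.444 → t=2.948, apex=10.644, x_land=166.860, impact vy=-14.444
  bounce: vy ← 0.83·14.444 = 11.989
Arc 6: start y=0.000, vy=11.989 → t=2.447, apex=7.333, x_land=185.871, impact vy=-11.989
  bounce: vy ← 0.83·11.989 = 9.950

1 5.541 47.260 43.056
2 5.155 32.558 83.113
3 4.279 22.429 116.361
4 3.552 15.451 143.956
5 2.948 10.644 166.860
6 2.447 7.333 185.871
final: 185.871 9.950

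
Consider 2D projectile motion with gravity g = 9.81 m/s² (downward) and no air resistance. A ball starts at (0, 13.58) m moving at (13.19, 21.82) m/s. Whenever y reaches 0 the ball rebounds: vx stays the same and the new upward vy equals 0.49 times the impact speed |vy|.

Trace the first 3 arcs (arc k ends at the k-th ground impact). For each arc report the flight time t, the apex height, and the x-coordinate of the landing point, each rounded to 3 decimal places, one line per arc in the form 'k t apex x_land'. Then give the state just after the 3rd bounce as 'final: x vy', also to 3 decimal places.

1 5.002 37.847 65.977
2 2.722 9.087 101.882
3 1.334 2.182 119.476
final: 119.476 3.206

Arc 1: start y=13.580, vy=21.820 → t=5.002, apex=37.847, x_land=65.977, impact vy=-27.250
  bounce: vy ← 0.49·27.250 = 13.352
Arc 2: start y=0.000, vy=13.352 → t=2.722, apex=9.087, x_land=101.882, impact vy=-13.352
  bounce: vy ← 0.49·13.352 = 6.543
Arc 3: start y=0.000, vy=6.543 → t=1.334, apex=2.182, x_land=119.476, impact vy=-6.543
  bounce: vy ← 0.49·6.543 = 3.206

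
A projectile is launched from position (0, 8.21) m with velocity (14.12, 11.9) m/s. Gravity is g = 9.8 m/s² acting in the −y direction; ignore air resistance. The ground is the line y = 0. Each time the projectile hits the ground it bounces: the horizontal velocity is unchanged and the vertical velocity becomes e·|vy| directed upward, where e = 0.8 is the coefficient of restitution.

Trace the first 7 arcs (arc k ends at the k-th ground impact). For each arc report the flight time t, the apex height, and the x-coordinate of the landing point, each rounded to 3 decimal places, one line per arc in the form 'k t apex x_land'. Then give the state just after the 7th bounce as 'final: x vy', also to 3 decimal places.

Arc 1: start y=8.210, vy=11.900 → t=2.989, apex=15.435, x_land=42.206, impact vy=-17.393
  bounce: vy ← 0.8·17.393 = 13.915
Arc 2: start y=0.000, vy=13.915 → t=2.840, apex=9.878, x_land=82.303, impact vy=-13.915
  bounce: vy ← 0.8·13.915 = 11.132
Arc 3: start y=0.000, vy=11.132 → t=2.272, apex=6.322, x_land=114.381, impact vy=-11.132
  bounce: vy ← 0.8·11.132 = 8.905
Arc 4: start y=0.000, vy=8.905 → t=1.817, apex=4.046, x_land=140.042, impact vy=-8.905
  bounce: vy ← 0.8·8.905 = 7.124
Arc 5: start y=0.000, vy=7.124 → t=1.454, apex=2.590, x_land=160.572, impact vy=-7.124
  bounce: vy ← 0.8·7.124 = 5.699
Arc 6: start y=0.000, vy=5.699 → t=1.163, apex=1.657, x_land=176.996, impact vy=-5.699
  bounce: vy ← 0.8·5.699 = 4.560
Arc 7: start y=0.000, vy=4.560 → t=0.931, apex=1.061, x_land=190.135, impact vy=-4.560
  bounce: vy ← 0.8·4.560 = 3.648

1 2.989 15.435 42.206
2 2.840 9.878 82.303
3 2.272 6.322 114.381
4 1.817 4.046 140.042
5 1.454 2.590 160.572
6 1.163 1.657 176.996
7 0.931 1.061 190.135
final: 190.135 3.648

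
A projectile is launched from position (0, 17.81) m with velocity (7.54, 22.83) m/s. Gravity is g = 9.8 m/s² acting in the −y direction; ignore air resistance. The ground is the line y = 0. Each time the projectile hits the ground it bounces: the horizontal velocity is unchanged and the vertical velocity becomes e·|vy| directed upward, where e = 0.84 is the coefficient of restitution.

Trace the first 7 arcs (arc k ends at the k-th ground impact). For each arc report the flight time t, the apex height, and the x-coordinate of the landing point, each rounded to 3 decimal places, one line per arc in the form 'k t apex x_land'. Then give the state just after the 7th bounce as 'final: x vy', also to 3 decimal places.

1 5.340 44.402 40.263
2 5.057 31.330 78.394
3 4.248 22.107 110.425
4 3.568 15.598 137.330
5 2.997 11.006 159.931
6 2.518 7.766 178.916
7 2.115 5.480 194.863
final: 194.863 8.705

Arc 1: start y=17.810, vy=22.830 → t=5.340, apex=44.402, x_land=40.263, impact vy=-29.501
  bounce: vy ← 0.84·29.501 = 24.780
Arc 2: start y=0.000, vy=24.780 → t=5.057, apex=31.330, x_land=78.394, impact vy=-24.780
  bounce: vy ← 0.84·24.780 = 20.816
Arc 3: start y=0.000, vy=20.816 → t=4.248, apex=22.107, x_land=110.425, impact vy=-20.816
  bounce: vy ← 0.84·20.816 = 17.485
Arc 4: start y=0.000, vy=17.485 → t=3.568, apex=15.598, x_land=137.330, impact vy=-17.485
  bounce: vy ← 0.84·17.485 = 14.687
Arc 5: start y=0.000, vy=14.687 → t=2.997, apex=11.006, x_land=159.931, impact vy=-14.687
  bounce: vy ← 0.84·14.687 = 12.337
Arc 6: start y=0.000, vy=12.337 → t=2.518, apex=7.766, x_land=178.916, impact vy=-12.337
  bounce: vy ← 0.84·12.337 = 10.363
Arc 7: start y=0.000, vy=10.363 → t=2.115, apex=5.480, x_land=194.863, impact vy=-10.363
  bounce: vy ← 0.84·10.363 = 8.705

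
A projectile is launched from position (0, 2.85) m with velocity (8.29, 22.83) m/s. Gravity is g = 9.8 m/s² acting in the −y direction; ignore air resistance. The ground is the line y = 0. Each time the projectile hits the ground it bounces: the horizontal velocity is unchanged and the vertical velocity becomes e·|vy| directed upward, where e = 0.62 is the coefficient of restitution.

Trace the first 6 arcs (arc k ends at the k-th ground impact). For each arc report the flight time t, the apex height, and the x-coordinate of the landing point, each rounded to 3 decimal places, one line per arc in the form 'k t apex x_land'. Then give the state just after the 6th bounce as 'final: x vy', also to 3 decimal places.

Arc 1: start y=2.850, vy=22.830 → t=4.781, apex=29.442, x_land=39.633, impact vy=-24.022
  bounce: vy ← 0.62·24.022 = 14.894
Arc 2: start y=0.000, vy=14.894 → t=3.040, apex=11.318, x_land=64.831, impact vy=-14.894
  bounce: vy ← 0.62·14.894 = 9.234
Arc 3: start y=0.000, vy=9.234 → t=1.885, apex=4.350, x_land=80.454, impact vy=-9.234
  bounce: vy ← 0.62·9.234 = 5.725
Arc 4: start y=0.000, vy=5.725 → t=1.168, apex=1.672, x_land=90.140, impact vy=-5.725
  bounce: vy ← 0.62·5.725 = 3.550
Arc 5: start y=0.000, vy=3.550 → t=0.724, apex=0.643, x_land=96.145, impact vy=-3.550
  bounce: vy ← 0.62·3.550 = 2.201
Arc 6: start y=0.000, vy=2.201 → t=0.449, apex=0.247, x_land=99.868, impact vy=-2.201
  bounce: vy ← 0.62·2.201 = 1.364

1 4.781 29.442 39.633
2 3.040 11.318 64.831
3 1.885 4.350 80.454
4 1.168 1.672 90.140
5 0.724 0.643 96.145
6 0.449 0.247 99.868
final: 99.868 1.364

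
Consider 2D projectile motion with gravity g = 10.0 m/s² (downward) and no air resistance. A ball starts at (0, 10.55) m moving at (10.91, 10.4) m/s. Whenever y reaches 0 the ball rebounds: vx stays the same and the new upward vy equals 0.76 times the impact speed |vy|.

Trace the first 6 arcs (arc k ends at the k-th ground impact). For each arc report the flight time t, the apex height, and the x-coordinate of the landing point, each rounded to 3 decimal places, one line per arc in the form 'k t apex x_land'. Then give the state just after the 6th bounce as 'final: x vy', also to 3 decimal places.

Arc 1: start y=10.550, vy=10.400 → t=2.827, apex=15.958, x_land=30.837, impact vy=-17.865
  bounce: vy ← 0.76·17.865 = 13.577
Arc 2: start y=0.000, vy=13.577 → t=2.715, apex=9.217, x_land=60.463, impact vy=-13.577
  bounce: vy ← 0.76·13.577 = 10.319
Arc 3: start y=0.000, vy=10.319 → t=2.064, apex=5.324, x_land=82.979, impact vy=-10.319
  bounce: vy ← 0.76·10.319 = 7.842
Arc 4: start y=0.000, vy=7.842 → t=1.568, apex=3.075, x_land=100.091, impact vy=-7.842
  bounce: vy ← 0.76·7.842 = 5.960
Arc 5: start y=0.000, vy=5.960 → t=1.192, apex=1.776, x_land=113.096, impact vy=-5.960
  bounce: vy ← 0.76·5.960 = 4.530
Arc 6: start y=0.000, vy=4.530 → t=0.906, apex=1.026, x_land=122.980, impact vy=-4.530
  bounce: vy ← 0.76·4.530 = 3.443

1 2.827 15.958 30.837
2 2.715 9.217 60.463
3 2.064 5.324 82.979
4 1.568 3.075 100.091
5 1.192 1.776 113.096
6 0.906 1.026 122.980
final: 122.980 3.443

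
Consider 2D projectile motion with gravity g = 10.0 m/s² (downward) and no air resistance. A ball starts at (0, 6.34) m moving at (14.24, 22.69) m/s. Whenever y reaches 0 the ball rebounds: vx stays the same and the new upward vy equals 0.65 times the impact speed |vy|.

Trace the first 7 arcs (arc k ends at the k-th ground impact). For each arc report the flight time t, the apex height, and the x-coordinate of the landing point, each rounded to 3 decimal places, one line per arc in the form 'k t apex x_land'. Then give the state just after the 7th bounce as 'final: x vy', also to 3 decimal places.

Arc 1: start y=6.340, vy=22.690 → t=4.802, apex=32.082, x_land=68.381, impact vy=-25.331
  bounce: vy ← 0.65·25.331 = 16.465
Arc 2: start y=0.000, vy=16.465 → t=3.293, apex=13.555, x_land=115.273, impact vy=-16.465
  bounce: vy ← 0.65·16.465 = 10.702
Arc 3: start y=0.000, vy=10.702 → t=2.140, apex=5.727, x_land=145.753, impact vy=-10.702
  bounce: vy ← 0.65·10.702 = 6.956
Arc 4: start y=0.000, vy=6.956 → t=1.391, apex=2.420, x_land=165.565, impact vy=-6.956
  bounce: vy ← 0.65·6.956 = 4.522
Arc 5: start y=0.000, vy=4.522 → t=0.904, apex=1.022, x_land=178.442, impact vy=-4.522
  bounce: vy ← 0.65·4.522 = 2.939
Arc 6: start y=0.000, vy=2.939 → t=0.588, apex=0.432, x_land=186.813, impact vy=-2.939
  bounce: vy ← 0.65·2.939 = 1.910
Arc 7: start y=0.000, vy=1.910 → t=0.382, apex=0.182, x_land=192.254, impact vy=-1.910
  bounce: vy ← 0.65·1.910 = 1.242

1 4.802 32.082 68.381
2 3.293 13.555 115.273
3 2.140 5.727 145.753
4 1.391 2.420 165.565
5 0.904 1.022 178.442
6 0.588 0.432 186.813
7 0.382 0.182 192.254
final: 192.254 1.242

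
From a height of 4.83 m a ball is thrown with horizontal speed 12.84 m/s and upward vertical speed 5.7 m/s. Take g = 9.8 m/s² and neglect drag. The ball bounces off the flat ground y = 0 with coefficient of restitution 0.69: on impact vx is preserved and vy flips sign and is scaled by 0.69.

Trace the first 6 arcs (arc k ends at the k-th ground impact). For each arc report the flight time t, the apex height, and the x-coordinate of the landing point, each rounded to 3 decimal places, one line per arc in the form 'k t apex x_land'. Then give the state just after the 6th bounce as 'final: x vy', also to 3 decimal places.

1 1.732 6.488 22.243
2 1.588 3.089 42.631
3 1.096 1.471 56.700
4 0.756 0.700 66.407
5 0.522 0.333 73.104
6 0.360 0.159 77.726
final: 77.726 1.217

Arc 1: start y=4.830, vy=5.700 → t=1.732, apex=6.488, x_land=22.243, impact vy=-11.276
  bounce: vy ← 0.69·11.276 = 7.781
Arc 2: start y=0.000, vy=7.781 → t=1.588, apex=3.089, x_land=42.631, impact vy=-7.781
  bounce: vy ← 0.69·7.781 = 5.369
Arc 3: start y=0.000, vy=5.369 → t=1.096, apex=1.471, x_land=56.700, impact vy=-5.369
  bounce: vy ← 0.69·5.369 = 3.704
Arc 4: start y=0.000, vy=3.704 → t=0.756, apex=0.700, x_land=66.407, impact vy=-3.704
  bounce: vy ← 0.69·3.704 = 2.556
Arc 5: start y=0.000, vy=2.556 → t=0.522, apex=0.333, x_land=73.104, impact vy=-2.556
  bounce: vy ← 0.69·2.556 = 1.764
Arc 6: start y=0.000, vy=1.764 → t=0.360, apex=0.159, x_land=77.726, impact vy=-1.764
  bounce: vy ← 0.69·1.764 = 1.217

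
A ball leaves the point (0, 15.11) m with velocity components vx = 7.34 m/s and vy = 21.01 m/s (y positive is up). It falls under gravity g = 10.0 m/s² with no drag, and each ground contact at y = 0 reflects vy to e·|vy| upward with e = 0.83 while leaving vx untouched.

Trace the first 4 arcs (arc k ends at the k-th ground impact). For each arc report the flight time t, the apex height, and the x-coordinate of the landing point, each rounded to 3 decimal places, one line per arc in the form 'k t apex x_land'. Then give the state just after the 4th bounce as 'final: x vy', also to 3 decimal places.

Arc 1: start y=15.110, vy=21.010 → t=4.828, apex=37.181, x_land=35.437, impact vy=-27.269
  bounce: vy ← 0.83·27.269 = 22.634
Arc 2: start y=0.000, vy=22.634 → t=4.527, apex=25.614, x_land=68.663, impact vy=-22.634
  bounce: vy ← 0.83·22.634 = 18.786
Arc 3: start y=0.000, vy=18.786 → t=3.757, apex=17.645, x_land=96.241, impact vy=-18.786
  bounce: vy ← 0.83·18.786 = 15.592
Arc 4: start y=0.000, vy=15.592 → t=3.118, apex=12.156, x_land=119.130, impact vy=-15.592
  bounce: vy ← 0.83·15.592 = 12.942

1 4.828 37.181 35.437
2 4.527 25.614 68.663
3 3.757 17.645 96.241
4 3.118 12.156 119.130
final: 119.130 12.942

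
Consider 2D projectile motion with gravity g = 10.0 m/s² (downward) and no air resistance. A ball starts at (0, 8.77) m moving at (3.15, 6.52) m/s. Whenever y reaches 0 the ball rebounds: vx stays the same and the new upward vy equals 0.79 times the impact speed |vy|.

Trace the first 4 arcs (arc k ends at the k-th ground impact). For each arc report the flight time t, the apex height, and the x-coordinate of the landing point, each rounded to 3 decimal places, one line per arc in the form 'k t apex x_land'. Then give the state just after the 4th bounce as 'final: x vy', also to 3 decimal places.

Arc 1: start y=8.770, vy=6.520 → t=2.128, apex=10.896, x_land=6.704, impact vy=-14.762
  bounce: vy ← 0.79·14.762 = 11.662
Arc 2: start y=0.000, vy=11.662 → t=2.332, apex=6.800, x_land=14.051, impact vy=-11.662
  bounce: vy ← 0.79·11.662 = 9.213
Arc 3: start y=0.000, vy=9.213 → t=1.843, apex=4.244, x_land=19.855, impact vy=-9.213
  bounce: vy ← 0.79·9.213 = 7.278
Arc 4: start y=0.000, vy=7.278 → t=1.456, apex=2.649, x_land=24.440, impact vy=-7.278
  bounce: vy ← 0.79·7.278 = 5.750

1 2.128 10.896 6.704
2 2.332 6.800 14.051
3 1.843 4.244 19.855
4 1.456 2.649 24.440
final: 24.440 5.750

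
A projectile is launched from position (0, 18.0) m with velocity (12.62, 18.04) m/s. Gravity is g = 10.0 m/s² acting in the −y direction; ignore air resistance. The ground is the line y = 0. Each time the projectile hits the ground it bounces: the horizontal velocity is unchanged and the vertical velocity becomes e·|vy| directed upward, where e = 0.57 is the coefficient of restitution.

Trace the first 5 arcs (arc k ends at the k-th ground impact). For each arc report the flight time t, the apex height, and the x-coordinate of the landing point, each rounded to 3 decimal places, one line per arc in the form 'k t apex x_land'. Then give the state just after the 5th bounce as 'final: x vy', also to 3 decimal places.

Arc 1: start y=18.000, vy=18.040 → t=4.422, apex=34.272, x_land=55.807, impact vy=-26.181
  bounce: vy ← 0.57·26.181 = 14.923
Arc 2: start y=0.000, vy=14.923 → t=2.985, apex=11.135, x_land=93.473, impact vy=-14.923
  bounce: vy ← 0.57·14.923 = 8.506
Arc 3: start y=0.000, vy=8.506 → t=1.701, apex=3.618, x_land=114.942, impact vy=-8.506
  bounce: vy ← 0.57·8.506 = 4.849
Arc 4: start y=0.000, vy=4.849 → t=0.970, apex=1.175, x_land=127.180, impact vy=-4.849
  bounce: vy ← 0.57·4.849 = 2.764
Arc 5: start y=0.000, vy=2.764 → t=0.553, apex=0.382, x_land=134.156, impact vy=-2.764
  bounce: vy ← 0.57·2.764 = 1.575

1 4.422 34.272 55.807
2 2.985 11.135 93.473
3 1.701 3.618 114.942
4 0.970 1.175 127.180
5 0.553 0.382 134.156
final: 134.156 1.575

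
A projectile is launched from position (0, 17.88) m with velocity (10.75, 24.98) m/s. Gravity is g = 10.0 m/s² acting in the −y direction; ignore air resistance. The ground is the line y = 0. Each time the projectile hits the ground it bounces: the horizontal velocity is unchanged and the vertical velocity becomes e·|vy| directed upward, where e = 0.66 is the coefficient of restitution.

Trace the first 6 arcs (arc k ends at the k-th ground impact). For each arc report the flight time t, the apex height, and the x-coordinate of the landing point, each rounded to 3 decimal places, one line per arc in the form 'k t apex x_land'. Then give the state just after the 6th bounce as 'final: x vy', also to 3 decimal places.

1 5.631 49.080 60.534
2 4.136 21.379 104.992
3 2.730 9.313 134.334
4 1.801 4.057 153.700
5 1.189 1.767 166.481
6 0.785 0.770 174.917
final: 174.917 2.590

Arc 1: start y=17.880, vy=24.980 → t=5.631, apex=49.080, x_land=60.534, impact vy=-31.331
  bounce: vy ← 0.66·31.331 = 20.678
Arc 2: start y=0.000, vy=20.678 → t=4.136, apex=21.379, x_land=104.992, impact vy=-20.678
  bounce: vy ← 0.66·20.678 = 13.648
Arc 3: start y=0.000, vy=13.648 → t=2.730, apex=9.313, x_land=134.334, impact vy=-13.648
  bounce: vy ← 0.66·13.648 = 9.007
Arc 4: start y=0.000, vy=9.007 → t=1.801, apex=4.057, x_land=153.700, impact vy=-9.007
  bounce: vy ← 0.66·9.007 = 5.945
Arc 5: start y=0.000, vy=5.945 → t=1.189, apex=1.767, x_land=166.481, impact vy=-5.945
  bounce: vy ← 0.66·5.945 = 3.924
Arc 6: start y=0.000, vy=3.924 → t=0.785, apex=0.770, x_land=174.917, impact vy=-3.924
  bounce: vy ← 0.66·3.924 = 2.590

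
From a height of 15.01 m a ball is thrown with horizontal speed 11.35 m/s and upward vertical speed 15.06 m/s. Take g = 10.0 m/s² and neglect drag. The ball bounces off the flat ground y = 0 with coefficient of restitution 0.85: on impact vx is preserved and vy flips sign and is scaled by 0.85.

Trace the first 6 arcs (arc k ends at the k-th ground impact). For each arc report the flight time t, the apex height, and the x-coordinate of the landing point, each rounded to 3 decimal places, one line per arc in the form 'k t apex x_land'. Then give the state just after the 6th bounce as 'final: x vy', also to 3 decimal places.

Arc 1: start y=15.010, vy=15.060 → t=3.802, apex=26.350, x_land=43.149, impact vy=-22.957
  bounce: vy ← 0.85·22.957 = 19.513
Arc 2: start y=0.000, vy=19.513 → t=3.903, apex=19.038, x_land=87.443, impact vy=-19.513
  bounce: vy ← 0.85·19.513 = 16.586
Arc 3: start y=0.000, vy=16.586 → t=3.317, apex=13.755, x_land=125.094, impact vy=-16.586
  bounce: vy ← 0.85·16.586 = 14.098
Arc 4: start y=0.000, vy=14.098 → t=2.820, apex=9.938, x_land=157.097, impact vy=-14.098
  bounce: vy ← 0.85·14.098 = 11.983
Arc 5: start y=0.000, vy=11.983 → t=2.397, apex=7.180, x_land=184.299, impact vy=-11.983
  bounce: vy ← 0.85·11.983 = 10.186
Arc 6: start y=0.000, vy=10.186 → t=2.037, apex=5.188, x_land=207.421, impact vy=-10.186
  bounce: vy ← 0.85·10.186 = 8.658

1 3.802 26.350 43.149
2 3.903 19.038 87.443
3 3.317 13.755 125.094
4 2.820 9.938 157.097
5 2.397 7.180 184.299
6 2.037 5.188 207.421
final: 207.421 8.658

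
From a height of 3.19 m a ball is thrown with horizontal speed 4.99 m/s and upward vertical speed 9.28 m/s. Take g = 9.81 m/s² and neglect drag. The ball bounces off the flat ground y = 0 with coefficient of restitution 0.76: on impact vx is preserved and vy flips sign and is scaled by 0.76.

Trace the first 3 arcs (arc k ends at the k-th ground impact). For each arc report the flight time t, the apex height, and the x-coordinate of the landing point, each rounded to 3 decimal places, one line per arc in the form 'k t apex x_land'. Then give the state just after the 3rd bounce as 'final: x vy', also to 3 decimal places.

1 2.189 7.579 10.923
2 1.889 4.378 20.352
3 1.436 2.529 27.517
final: 27.517 5.353

Arc 1: start y=3.190, vy=9.280 → t=2.189, apex=7.579, x_land=10.923, impact vy=-12.195
  bounce: vy ← 0.76·12.195 = 9.268
Arc 2: start y=0.000, vy=9.268 → t=1.889, apex=4.378, x_land=20.352, impact vy=-9.268
  bounce: vy ← 0.76·9.268 = 7.044
Arc 3: start y=0.000, vy=7.044 → t=1.436, apex=2.529, x_land=27.517, impact vy=-7.044
  bounce: vy ← 0.76·7.044 = 5.353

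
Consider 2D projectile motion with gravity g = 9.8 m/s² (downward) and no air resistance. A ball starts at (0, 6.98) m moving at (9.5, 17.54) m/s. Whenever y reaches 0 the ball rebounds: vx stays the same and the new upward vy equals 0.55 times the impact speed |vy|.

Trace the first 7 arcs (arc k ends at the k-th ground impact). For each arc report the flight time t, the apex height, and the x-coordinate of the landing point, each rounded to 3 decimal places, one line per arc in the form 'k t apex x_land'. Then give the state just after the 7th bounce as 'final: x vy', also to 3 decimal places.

1 3.941 22.677 37.440
2 2.366 6.860 59.920
3 1.302 2.075 72.285
4 0.716 0.628 79.085
5 0.394 0.190 82.825
6 0.217 0.057 84.882
7 0.119 0.017 86.014
final: 86.014 0.321

Arc 1: start y=6.980, vy=17.540 → t=3.941, apex=22.677, x_land=37.440, impact vy=-21.082
  bounce: vy ← 0.55·21.082 = 11.595
Arc 2: start y=0.000, vy=11.595 → t=2.366, apex=6.860, x_land=59.920, impact vy=-11.595
  bounce: vy ← 0.55·11.595 = 6.377
Arc 3: start y=0.000, vy=6.377 → t=1.302, apex=2.075, x_land=72.285, impact vy=-6.377
  bounce: vy ← 0.55·6.377 = 3.508
Arc 4: start y=0.000, vy=3.508 → t=0.716, apex=0.628, x_land=79.085, impact vy=-3.508
  bounce: vy ← 0.55·3.508 = 1.929
Arc 5: start y=0.000, vy=1.929 → t=0.394, apex=0.190, x_land=82.825, impact vy=-1.929
  bounce: vy ← 0.55·1.929 = 1.061
Arc 6: start y=0.000, vy=1.061 → t=0.217, apex=0.057, x_land=84.882, impact vy=-1.061
  bounce: vy ← 0.55·1.061 = 0.584
Arc 7: start y=0.000, vy=0.584 → t=0.119, apex=0.017, x_land=86.014, impact vy=-0.584
  bounce: vy ← 0.55·0.584 = 0.321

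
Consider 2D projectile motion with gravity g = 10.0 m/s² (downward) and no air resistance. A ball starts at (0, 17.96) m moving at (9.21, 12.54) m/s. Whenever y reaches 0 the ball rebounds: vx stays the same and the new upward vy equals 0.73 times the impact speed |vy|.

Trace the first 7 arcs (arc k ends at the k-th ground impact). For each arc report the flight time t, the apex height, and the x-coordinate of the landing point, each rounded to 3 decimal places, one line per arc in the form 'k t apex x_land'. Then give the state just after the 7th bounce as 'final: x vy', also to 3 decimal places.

Arc 1: start y=17.960, vy=12.540 → t=3.527, apex=25.823, x_land=32.480, impact vy=-22.726
  bounce: vy ← 0.73·22.726 = 16.590
Arc 2: start y=0.000, vy=16.590 → t=3.318, apex=13.761, x_land=63.038, impact vy=-16.590
  bounce: vy ← 0.73·16.590 = 12.110
Arc 3: start y=0.000, vy=12.110 → t=2.422, apex=7.333, x_land=85.345, impact vy=-12.110
  bounce: vy ← 0.73·12.110 = 8.841
Arc 4: start y=0.000, vy=8.841 → t=1.768, apex=3.908, x_land=101.630, impact vy=-8.841
  bounce: vy ← 0.73·8.841 = 6.454
Arc 5: start y=0.000, vy=6.454 → t=1.291, apex=2.082, x_land=113.517, impact vy=-6.454
  bounce: vy ← 0.73·6.454 = 4.711
Arc 6: start y=0.000, vy=4.711 → t=0.942, apex=1.110, x_land=122.195, impact vy=-4.711
  bounce: vy ← 0.73·4.711 = 3.439
Arc 7: start y=0.000, vy=3.439 → t=0.688, apex=0.591, x_land=128.530, impact vy=-3.439
  bounce: vy ← 0.73·3.439 = 2.511

1 3.527 25.823 32.480
2 3.318 13.761 63.038
3 2.422 7.333 85.345
4 1.768 3.908 101.630
5 1.291 2.082 113.517
6 0.942 1.110 122.195
7 0.688 0.591 128.530
final: 128.530 2.511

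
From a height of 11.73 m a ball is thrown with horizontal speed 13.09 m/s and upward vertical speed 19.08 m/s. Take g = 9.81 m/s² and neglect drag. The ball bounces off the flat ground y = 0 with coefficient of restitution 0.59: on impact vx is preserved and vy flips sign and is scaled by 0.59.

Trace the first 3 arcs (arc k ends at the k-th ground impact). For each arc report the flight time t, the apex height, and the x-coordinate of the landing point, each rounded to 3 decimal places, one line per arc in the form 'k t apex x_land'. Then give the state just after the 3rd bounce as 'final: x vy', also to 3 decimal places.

Arc 1: start y=11.730, vy=19.080 → t=4.430, apex=30.285, x_land=57.986, impact vy=-24.376
  bounce: vy ← 0.59·24.376 = 14.382
Arc 2: start y=0.000, vy=14.382 → t=2.932, apex=10.542, x_land=96.367, impact vy=-14.382
  bounce: vy ← 0.59·14.382 = 8.485
Arc 3: start y=0.000, vy=8.485 → t=1.730, apex=3.670, x_land=119.011, impact vy=-8.485
  bounce: vy ← 0.59·8.485 = 5.006

1 4.430 30.285 57.986
2 2.932 10.542 96.367
3 1.730 3.670 119.011
final: 119.011 5.006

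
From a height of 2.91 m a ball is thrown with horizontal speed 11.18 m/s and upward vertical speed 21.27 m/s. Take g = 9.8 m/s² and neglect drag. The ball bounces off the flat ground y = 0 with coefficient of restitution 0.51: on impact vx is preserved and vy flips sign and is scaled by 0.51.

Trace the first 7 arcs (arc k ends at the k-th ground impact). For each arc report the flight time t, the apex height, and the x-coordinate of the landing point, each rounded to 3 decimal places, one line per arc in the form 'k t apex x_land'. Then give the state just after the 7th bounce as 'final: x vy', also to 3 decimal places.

1 4.474 25.992 50.014
2 2.349 6.761 76.279
3 1.198 1.758 89.674
4 0.611 0.457 96.505
5 0.312 0.119 99.989
6 0.159 0.031 101.766
7 0.081 0.008 102.672
final: 102.672 0.203

Arc 1: start y=2.910, vy=21.270 → t=4.474, apex=25.992, x_land=50.014, impact vy=-22.571
  bounce: vy ← 0.51·22.571 = 11.511
Arc 2: start y=0.000, vy=11.511 → t=2.349, apex=6.761, x_land=76.279, impact vy=-11.511
  bounce: vy ← 0.51·11.511 = 5.871
Arc 3: start y=0.000, vy=5.871 → t=1.198, apex=1.758, x_land=89.674, impact vy=-5.871
  bounce: vy ← 0.51·5.871 = 2.994
Arc 4: start y=0.000, vy=2.994 → t=0.611, apex=0.457, x_land=96.505, impact vy=-2.994
  bounce: vy ← 0.51·2.994 = 1.527
Arc 5: start y=0.000, vy=1.527 → t=0.312, apex=0.119, x_land=99.989, impact vy=-1.527
  bounce: vy ← 0.51·1.527 = 0.779
Arc 6: start y=0.000, vy=0.779 → t=0.159, apex=0.031, x_land=101.766, impact vy=-0.779
  bounce: vy ← 0.51·0.779 = 0.397
Arc 7: start y=0.000, vy=0.397 → t=0.081, apex=0.008, x_land=102.672, impact vy=-0.397
  bounce: vy ← 0.51·0.397 = 0.203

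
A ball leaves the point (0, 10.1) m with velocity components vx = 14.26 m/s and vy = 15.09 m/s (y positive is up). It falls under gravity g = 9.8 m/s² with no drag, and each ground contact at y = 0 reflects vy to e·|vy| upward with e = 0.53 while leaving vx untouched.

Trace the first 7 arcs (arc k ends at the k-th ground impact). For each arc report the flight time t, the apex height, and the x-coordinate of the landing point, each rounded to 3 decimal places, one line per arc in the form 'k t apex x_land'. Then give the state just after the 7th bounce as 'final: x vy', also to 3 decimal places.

Arc 1: start y=10.100, vy=15.090 → t=3.645, apex=21.718, x_land=51.979, impact vy=-20.632
  bounce: vy ← 0.53·20.632 = 10.935
Arc 2: start y=0.000, vy=10.935 → t=2.232, apex=6.101, x_land=83.801, impact vy=-10.935
  bounce: vy ← 0.53·10.935 = 5.795
Arc 3: start y=0.000, vy=5.795 → t=1.183, apex=1.714, x_land=100.667, impact vy=-5.795
  bounce: vy ← 0.53·5.795 = 3.072
Arc 4: start y=0.000, vy=3.072 → t=0.627, apex=0.481, x_land=109.606, impact vy=-3.072
  bounce: vy ← 0.53·3.072 = 1.628
Arc 5: start y=0.000, vy=1.628 → t=0.332, apex=0.135, x_land=114.344, impact vy=-1.628
  bounce: vy ← 0.53·1.628 = 0.863
Arc 6: start y=0.000, vy=0.863 → t=0.176, apex=0.038, x_land=116.855, impact vy=-0.863
  bounce: vy ← 0.53·0.863 = 0.457
Arc 7: start y=0.000, vy=0.457 → t=0.093, apex=0.011, x_land=118.186, impact vy=-0.457
  bounce: vy ← 0.53·0.457 = 0.242

1 3.645 21.718 51.979
2 2.232 6.101 83.801
3 1.183 1.714 100.667
4 0.627 0.481 109.606
5 0.332 0.135 114.344
6 0.176 0.038 116.855
7 0.093 0.011 118.186
final: 118.186 0.242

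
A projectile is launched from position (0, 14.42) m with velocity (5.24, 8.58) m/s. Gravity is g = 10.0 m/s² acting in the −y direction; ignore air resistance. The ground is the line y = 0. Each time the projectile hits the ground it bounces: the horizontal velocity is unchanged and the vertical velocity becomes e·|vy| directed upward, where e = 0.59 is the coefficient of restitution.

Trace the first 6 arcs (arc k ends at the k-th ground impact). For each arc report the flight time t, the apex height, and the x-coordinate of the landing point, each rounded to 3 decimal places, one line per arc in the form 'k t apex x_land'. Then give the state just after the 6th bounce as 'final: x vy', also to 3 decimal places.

Arc 1: start y=14.420, vy=8.580 → t=2.761, apex=18.101, x_land=14.466, impact vy=-19.027
  bounce: vy ← 0.59·19.027 = 11.226
Arc 2: start y=0.000, vy=11.226 → t=2.245, apex=6.301, x_land=26.231, impact vy=-11.226
  bounce: vy ← 0.59·11.226 = 6.623
Arc 3: start y=0.000, vy=6.623 → t=1.325, apex=2.193, x_land=33.172, impact vy=-6.623
  bounce: vy ← 0.59·6.623 = 3.908
Arc 4: start y=0.000, vy=3.908 → t=0.782, apex=0.764, x_land=37.267, impact vy=-3.908
  bounce: vy ← 0.59·3.908 = 2.306
Arc 5: start y=0.000, vy=2.306 → t=0.461, apex=0.266, x_land=39.683, impact vy=-2.306
  bounce: vy ← 0.59·2.306 = 1.360
Arc 6: start y=0.000, vy=1.360 → t=0.272, apex=0.093, x_land=41.109, impact vy=-1.360
  bounce: vy ← 0.59·1.360 = 0.803

1 2.761 18.101 14.466
2 2.245 6.301 26.231
3 1.325 2.193 33.172
4 0.782 0.764 37.267
5 0.461 0.266 39.683
6 0.272 0.093 41.109
final: 41.109 0.803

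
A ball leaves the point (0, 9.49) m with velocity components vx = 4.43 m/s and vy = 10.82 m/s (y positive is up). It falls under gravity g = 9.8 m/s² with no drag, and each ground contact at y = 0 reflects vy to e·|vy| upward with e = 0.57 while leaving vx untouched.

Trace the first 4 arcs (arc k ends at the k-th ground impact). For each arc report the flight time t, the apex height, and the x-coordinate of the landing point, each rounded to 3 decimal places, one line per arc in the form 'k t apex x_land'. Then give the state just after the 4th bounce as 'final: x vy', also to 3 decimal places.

Arc 1: start y=9.490, vy=10.820 → t=2.881, apex=15.463, x_land=12.761, impact vy=-17.409
  bounce: vy ← 0.57·17.409 = 9.923
Arc 2: start y=0.000, vy=9.923 → t=2.025, apex=5.024, x_land=21.732, impact vy=-9.923
  bounce: vy ← 0.57·9.923 = 5.656
Arc 3: start y=0.000, vy=5.656 → t=1.154, apex=1.632, x_land=26.846, impact vy=-5.656
  bounce: vy ← 0.57·5.656 = 3.224
Arc 4: start y=0.000, vy=3.224 → t=0.658, apex=0.530, x_land=29.761, impact vy=-3.224
  bounce: vy ← 0.57·3.224 = 1.838

1 2.881 15.463 12.761
2 2.025 5.024 21.732
3 1.154 1.632 26.846
4 0.658 0.530 29.761
final: 29.761 1.838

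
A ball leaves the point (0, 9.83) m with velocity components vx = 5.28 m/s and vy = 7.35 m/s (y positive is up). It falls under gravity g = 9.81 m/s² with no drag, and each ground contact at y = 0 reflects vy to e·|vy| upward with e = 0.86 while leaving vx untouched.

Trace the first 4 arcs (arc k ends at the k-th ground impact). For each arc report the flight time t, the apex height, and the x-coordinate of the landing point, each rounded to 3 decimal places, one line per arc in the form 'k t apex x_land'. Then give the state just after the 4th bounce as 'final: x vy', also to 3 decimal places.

Arc 1: start y=9.830, vy=7.350 → t=2.351, apex=12.583, x_land=12.413, impact vy=-15.713
  bounce: vy ← 0.86·15.713 = 13.513
Arc 2: start y=0.000, vy=13.513 → t=2.755, apex=9.307, x_land=26.959, impact vy=-13.513
  bounce: vy ← 0.86·13.513 = 11.621
Arc 3: start y=0.000, vy=11.621 → t=2.369, apex=6.883, x_land=39.468, impact vy=-11.621
  bounce: vy ← 0.86·11.621 = 9.994
Arc 4: start y=0.000, vy=9.994 → t=2.038, apex=5.091, x_land=50.227, impact vy=-9.994
  bounce: vy ← 0.86·9.994 = 8.595

1 2.351 12.583 12.413
2 2.755 9.307 26.959
3 2.369 6.883 39.468
4 2.038 5.091 50.227
final: 50.227 8.595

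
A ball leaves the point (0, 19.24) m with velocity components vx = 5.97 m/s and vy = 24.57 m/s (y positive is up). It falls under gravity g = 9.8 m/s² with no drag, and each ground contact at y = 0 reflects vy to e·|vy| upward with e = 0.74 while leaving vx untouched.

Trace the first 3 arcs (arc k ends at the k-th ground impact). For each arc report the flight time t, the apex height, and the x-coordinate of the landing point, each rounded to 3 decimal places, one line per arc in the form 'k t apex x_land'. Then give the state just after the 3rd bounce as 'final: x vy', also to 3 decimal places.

Arc 1: start y=19.240, vy=24.570 → t=5.703, apex=50.040, x_land=34.046, impact vy=-31.318
  bounce: vy ← 0.74·31.318 = 23.175
Arc 2: start y=0.000, vy=23.175 → t=4.730, apex=27.402, x_land=62.281, impact vy=-23.175
  bounce: vy ← 0.74·23.175 = 17.149
Arc 3: start y=0.000, vy=17.149 → t=3.500, apex=15.005, x_land=83.176, impact vy=-17.149
  bounce: vy ← 0.74·17.149 = 12.691

1 5.703 50.040 34.046
2 4.730 27.402 62.281
3 3.500 15.005 83.176
final: 83.176 12.691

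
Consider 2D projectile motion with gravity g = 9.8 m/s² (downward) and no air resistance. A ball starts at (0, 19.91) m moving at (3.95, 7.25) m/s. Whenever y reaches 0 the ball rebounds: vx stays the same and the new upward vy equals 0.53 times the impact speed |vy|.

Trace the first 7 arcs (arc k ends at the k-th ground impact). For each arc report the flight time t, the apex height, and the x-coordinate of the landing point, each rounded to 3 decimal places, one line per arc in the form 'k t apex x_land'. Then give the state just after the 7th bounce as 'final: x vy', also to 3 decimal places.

Arc 1: start y=19.910, vy=7.250 → t=2.887, apex=22.592, x_land=11.404, impact vy=-21.043
  bounce: vy ← 0.53·21.043 = 11.153
Arc 2: start y=0.000, vy=11.153 → t=2.276, apex=6.346, x_land=20.394, impact vy=-11.153
  bounce: vy ← 0.53·11.153 = 5.911
Arc 3: start y=0.000, vy=5.911 → t=1.206, apex=1.783, x_land=25.159, impact vy=-5.911
  bounce: vy ← 0.53·5.911 = 3.133
Arc 4: start y=0.000, vy=3.133 → t=0.639, apex=0.501, x_land=27.684, impact vy=-3.133
  bounce: vy ← 0.53·3.133 = 1.660
Arc 5: start y=0.000, vy=1.660 → t=0.339, apex=0.141, x_land=29.023, impact vy=-1.660
  bounce: vy ← 0.53·1.660 = 0.880
Arc 6: start y=0.000, vy=0.880 → t=0.180, apex=0.040, x_land=29.732, impact vy=-0.880
  bounce: vy ← 0.53·0.880 = 0.466
Arc 7: start y=0.000, vy=0.466 → t=0.095, apex=0.011, x_land=30.108, impact vy=-0.466
  bounce: vy ← 0.53·0.466 = 0.247

1 2.887 22.592 11.404
2 2.276 6.346 20.394
3 1.206 1.783 25.159
4 0.639 0.501 27.684
5 0.339 0.141 29.023
6 0.180 0.040 29.732
7 0.095 0.011 30.108
final: 30.108 0.247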